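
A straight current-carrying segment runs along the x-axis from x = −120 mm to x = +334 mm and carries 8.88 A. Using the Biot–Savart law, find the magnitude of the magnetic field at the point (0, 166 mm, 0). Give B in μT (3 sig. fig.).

For a finite straight segment, B = (μ₀I/4πd)(sinθ₁ + sinθ₂), where θ₁, θ₂ are the angles from the perpendicular to each end.
The perpendicular distance is d = 0.166 m; the end-offsets along the wire are a = 0.12 m and b = 0.334 m.
sinθ₁ = 0.12/√(0.12²+0.166²) = 0.5858; sinθ₂ = 0.334/√(0.334²+0.166²) = 0.8955.
B = (4π×10⁻⁷ × 8.88) / (4π × 0.166) × (0.5858 + 0.8955) = 7.92×10⁻⁶ T.

B ≈ 7.92 μT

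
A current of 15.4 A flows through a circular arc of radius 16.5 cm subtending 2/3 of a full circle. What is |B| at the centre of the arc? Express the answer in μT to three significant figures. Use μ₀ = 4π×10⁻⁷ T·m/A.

B ≈ 39.1 μT

The Biot–Savart field of a circular arc at its centre is B = μ₀Iφ/(4πR), with φ = 4.189 rad.
B = (4π×10⁻⁷ × 15.4 × 4.189) / (4π × 0.165) = 3.91×10⁻⁵ T.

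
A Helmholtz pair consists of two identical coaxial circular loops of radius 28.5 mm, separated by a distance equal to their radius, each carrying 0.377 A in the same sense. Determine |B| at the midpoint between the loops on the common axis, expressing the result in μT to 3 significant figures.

Each loop contributes B = μ₀IR²/[2(R²+z²)^(3/2)] on the axis, with z measured from that loop.
Loop 1 (z = 0.01425 m): B₁ = 5.95×10⁻⁶ T. Loop 2 (z = 0.01425 m): B₂ = 5.95×10⁻⁶ T.
The fields add: B = B₁ + B₂ = 1.19×10⁻⁵ T.

B ≈ 11.9 μT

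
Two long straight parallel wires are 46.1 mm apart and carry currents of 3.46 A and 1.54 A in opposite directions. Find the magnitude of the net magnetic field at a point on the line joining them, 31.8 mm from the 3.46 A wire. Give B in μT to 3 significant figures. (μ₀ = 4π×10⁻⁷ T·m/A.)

B ≈ 43.3 μT

Each long wire gives B = μ₀I/(2πd). Distances are d₁ = 0.0318 m and d₂ = 0.0143 m.
B₁ = 2.18×10⁻⁵ T, B₂ = 2.15×10⁻⁵ T.
Between antiparallel currents both contributions point the same way, so they add. B = B₁ + B₂ = 2.18×10⁻⁵ + 2.15×10⁻⁵ = 4.33×10⁻⁵ T.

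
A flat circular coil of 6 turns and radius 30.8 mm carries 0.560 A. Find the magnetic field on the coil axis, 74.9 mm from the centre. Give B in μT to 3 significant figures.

B ≈ 3.77 μT

For an N-turn flat coil, B = Nμ₀IR²/[2(R²+z²)^(3/2)] with R = 0.0308 m, z = 0.0749 m.
B = 6 × 6.28×10⁻⁷ T = 3.77×10⁻⁶ T.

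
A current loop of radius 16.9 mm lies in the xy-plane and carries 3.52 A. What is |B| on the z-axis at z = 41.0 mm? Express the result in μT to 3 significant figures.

On the axis of a circular loop, B = μ₀IR² / [2(R²+z²)^(3/2)].
R² + z² = (0.0169)² + (0.041)² = 0.001967 m², and (R²+z²)^(3/2) = 8.72×10⁻⁵ m³.
B = (4π×10⁻⁷ × 3.52 × 0.0002856) / (2 × 8.72×10⁻⁵) = 7.24×10⁻⁶ T.

B ≈ 7.24 μT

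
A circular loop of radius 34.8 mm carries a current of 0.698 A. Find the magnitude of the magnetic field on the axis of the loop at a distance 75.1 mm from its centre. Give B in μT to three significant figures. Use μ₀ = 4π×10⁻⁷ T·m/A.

On the axis of a circular loop, B = μ₀IR² / [2(R²+z²)^(3/2)].
R² + z² = (0.0348)² + (0.0751)² = 0.006851 m², and (R²+z²)^(3/2) = 5.67×10⁻⁴ m³.
B = (4π×10⁻⁷ × 0.698 × 0.001211) / (2 × 5.67×10⁻⁴) = 9.37×10⁻⁷ T.

B ≈ 0.937 μT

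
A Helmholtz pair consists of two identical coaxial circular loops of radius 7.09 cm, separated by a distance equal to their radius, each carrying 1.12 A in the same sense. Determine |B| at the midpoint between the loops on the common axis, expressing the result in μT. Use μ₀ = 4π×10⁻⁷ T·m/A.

Each loop contributes B = μ₀IR²/[2(R²+z²)^(3/2)] on the axis, with z measured from that loop.
Loop 1 (z = 0.03545 m): B₁ = 7.10×10⁻⁶ T. Loop 2 (z = 0.03545 m): B₂ = 7.10×10⁻⁶ T.
The fields add: B = B₁ + B₂ = 1.42×10⁻⁵ T.

B ≈ 14.2 μT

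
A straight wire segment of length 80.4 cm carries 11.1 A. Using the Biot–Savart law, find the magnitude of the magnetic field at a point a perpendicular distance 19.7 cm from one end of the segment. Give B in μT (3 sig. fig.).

For a finite straight segment, B = (μ₀I/4πd)(sinθ₁ + sinθ₂), where θ₁, θ₂ are the angles from the perpendicular to each end.
The perpendicular foot is at one end, so the two end-offsets along the wire are 0 and L = 0.804 m.
sinθ₁ = 0/√(0²+0.197²) = 0.0000; sinθ₂ = 0.804/√(0.804²+0.197²) = 0.9713.
B = (4π×10⁻⁷ × 11.1) / (4π × 0.197) × (0.0000 + 0.9713) = 5.47×10⁻⁶ T.

B ≈ 5.47 μT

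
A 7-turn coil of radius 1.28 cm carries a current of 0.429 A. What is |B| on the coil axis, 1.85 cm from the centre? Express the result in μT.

For an N-turn flat coil, B = Nμ₀IR²/[2(R²+z²)^(3/2)] with R = 0.0128 m, z = 0.0185 m.
B = 7 × 3.88×10⁻⁶ T = 2.72×10⁻⁵ T.

B ≈ 27.2 μT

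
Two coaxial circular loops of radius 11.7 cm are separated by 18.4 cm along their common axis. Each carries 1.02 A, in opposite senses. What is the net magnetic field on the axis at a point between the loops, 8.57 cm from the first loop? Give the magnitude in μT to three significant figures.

Each loop contributes B = μ₀IR²/[2(R²+z²)^(3/2)] on the axis, with z measured from that loop.
Loop 1 (z = 0.0857 m): B₁ = 2.88×10⁻⁶ T. Loop 2 (z = 0.0983 m): B₂ = 2.46×10⁻⁶ T.
The fields oppose: B = |B₁ − B₂| = 4.17×10⁻⁷ T.

B ≈ 0.417 μT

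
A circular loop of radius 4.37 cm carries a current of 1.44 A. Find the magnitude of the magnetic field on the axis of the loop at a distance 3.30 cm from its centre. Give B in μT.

B ≈ 10.5 μT

On the axis of a circular loop, B = μ₀IR² / [2(R²+z²)^(3/2)].
R² + z² = (0.0437)² + (0.033)² = 0.002999 m², and (R²+z²)^(3/2) = 1.64×10⁻⁴ m³.
B = (4π×10⁻⁷ × 1.44 × 0.00191) / (2 × 1.64×10⁻⁴) = 1.05×10⁻⁵ T.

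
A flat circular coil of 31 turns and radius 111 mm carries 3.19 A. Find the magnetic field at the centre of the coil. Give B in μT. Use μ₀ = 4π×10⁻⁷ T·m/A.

B ≈ 560 μT

For an N-turn flat coil, B = Nμ₀I/(2R) with R = 0.111 m.
B = 31 × 1.81×10⁻⁵ T = 5.60×10⁻⁴ T.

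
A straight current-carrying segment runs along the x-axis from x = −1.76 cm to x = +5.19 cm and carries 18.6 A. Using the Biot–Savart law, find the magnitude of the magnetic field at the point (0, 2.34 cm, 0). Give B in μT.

B ≈ 120 μT

For a finite straight segment, B = (μ₀I/4πd)(sinθ₁ + sinθ₂), where θ₁, θ₂ are the angles from the perpendicular to each end.
The perpendicular distance is d = 0.0234 m; the end-offsets along the wire are a = 0.0176 m and b = 0.0519 m.
sinθ₁ = 0.0176/√(0.0176²+0.0234²) = 0.6011; sinθ₂ = 0.0519/√(0.0519²+0.0234²) = 0.9116.
B = (4π×10⁻⁷ × 18.6) / (4π × 0.0234) × (0.6011 + 0.9116) = 1.20×10⁻⁴ T.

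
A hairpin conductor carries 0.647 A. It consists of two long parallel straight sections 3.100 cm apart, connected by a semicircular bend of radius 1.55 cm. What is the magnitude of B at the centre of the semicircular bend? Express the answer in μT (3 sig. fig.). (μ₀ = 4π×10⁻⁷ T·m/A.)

The semicircular arc contributes B_arc = μ₀I·π/(4πR) = μ₀I/(4R) = 1.31×10⁻⁵ T.
Each semi-infinite lead is at perpendicular distance R = 0.0155 m from the centre, with the perpendicular foot at its near end, so it contributes μ₀I/(4πR); both point the same way, together 8.35×10⁻⁶ T.
Arc and leads all point the same direction: B = 1.31×10⁻⁵ + 8.35×10⁻⁶ = 2.15×10⁻⁵ T.

B ≈ 21.5 μT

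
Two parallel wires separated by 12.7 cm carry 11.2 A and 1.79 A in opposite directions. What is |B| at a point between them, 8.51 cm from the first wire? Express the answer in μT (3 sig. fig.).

B ≈ 34.9 μT

Each long wire gives B = μ₀I/(2πd). Distances are d₁ = 0.0851 m and d₂ = 0.0419 m.
B₁ = 2.63×10⁻⁵ T, B₂ = 8.54×10⁻⁶ T.
Between antiparallel currents both contributions point the same way, so they add. B = B₁ + B₂ = 2.63×10⁻⁵ + 8.54×10⁻⁶ = 3.49×10⁻⁵ T.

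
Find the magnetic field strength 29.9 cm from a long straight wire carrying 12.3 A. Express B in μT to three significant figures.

B ≈ 8.23 μT

For an infinitely long straight wire, B = μ₀I/(2πd).
B = (4π×10⁻⁷ × 12.3) / (2π × 0.299) = 8.23×10⁻⁶ T.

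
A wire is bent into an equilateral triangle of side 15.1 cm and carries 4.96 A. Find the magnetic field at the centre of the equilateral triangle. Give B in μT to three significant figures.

Each side is a finite straight segment at perpendicular distance d = a/(2 tan(π/3)) = 0.04359 m from the centre, with end-angles ±π/3.
One side contributes B₁ = (μ₀I/4πd)·2 sin(π/3) = 1.97×10⁻⁵ T.
All 3 sides add in the same direction: B = 3 × 1.97×10⁻⁵ = 5.91×10⁻⁵ T.

B ≈ 59.1 μT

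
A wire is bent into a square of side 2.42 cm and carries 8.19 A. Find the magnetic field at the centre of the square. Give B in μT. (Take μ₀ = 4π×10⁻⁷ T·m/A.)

Each side is a finite straight segment at perpendicular distance d = a/(2 tan(π/4)) = 0.0121 m from the centre, with end-angles ±π/4.
One side contributes B₁ = (μ₀I/4πd)·2 sin(π/4) = 9.57×10⁻⁵ T.
All 4 sides add in the same direction: B = 4 × 9.57×10⁻⁵ = 3.83×10⁻⁴ T.

B ≈ 383 μT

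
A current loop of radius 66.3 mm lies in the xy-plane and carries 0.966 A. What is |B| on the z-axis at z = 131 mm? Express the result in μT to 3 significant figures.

B ≈ 0.843 μT

On the axis of a circular loop, B = μ₀IR² / [2(R²+z²)^(3/2)].
R² + z² = (0.0663)² + (0.131)² = 0.02156 m², and (R²+z²)^(3/2) = 3.16×10⁻³ m³.
B = (4π×10⁻⁷ × 0.966 × 0.004396) / (2 × 3.16×10⁻³) = 8.43×10⁻⁷ T.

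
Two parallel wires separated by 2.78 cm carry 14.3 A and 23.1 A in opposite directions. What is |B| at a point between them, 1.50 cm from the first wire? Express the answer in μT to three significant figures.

Each long wire gives B = μ₀I/(2πd). Distances are d₁ = 0.015 m and d₂ = 0.0128 m.
B₁ = 1.91×10⁻⁴ T, B₂ = 3.61×10⁻⁴ T.
Between antiparallel currents both contributions point the same way, so they add. B = B₁ + B₂ = 1.91×10⁻⁴ + 3.61×10⁻⁴ = 5.52×10⁻⁴ T.

B ≈ 552 μT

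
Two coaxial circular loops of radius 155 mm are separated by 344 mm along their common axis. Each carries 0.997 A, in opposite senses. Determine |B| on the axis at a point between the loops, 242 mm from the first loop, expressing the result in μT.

B ≈ 1.72 μT

Each loop contributes B = μ₀IR²/[2(R²+z²)^(3/2)] on the axis, with z measured from that loop.
Loop 1 (z = 0.242 m): B₁ = 6.34×10⁻⁷ T. Loop 2 (z = 0.102 m): B₂ = 2.36×10⁻⁶ T.
The fields oppose: B = |B₁ − B₂| = 1.72×10⁻⁶ T.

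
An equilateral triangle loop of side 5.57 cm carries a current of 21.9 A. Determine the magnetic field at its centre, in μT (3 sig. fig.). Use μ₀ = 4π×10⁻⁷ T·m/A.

Each side is a finite straight segment at perpendicular distance d = a/(2 tan(π/3)) = 0.01608 m from the centre, with end-angles ±π/3.
One side contributes B₁ = (μ₀I/4πd)·2 sin(π/3) = 2.36×10⁻⁴ T.
All 3 sides add in the same direction: B = 3 × 2.36×10⁻⁴ = 7.08×10⁻⁴ T.

B ≈ 708 μT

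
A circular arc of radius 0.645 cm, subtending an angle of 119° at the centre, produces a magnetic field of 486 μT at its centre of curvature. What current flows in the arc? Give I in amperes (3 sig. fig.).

For a circular arc, B = μ₀Iφ/(4πR) with φ in radians; here φ = 2.077 rad.
So I = 4πRB/(μ₀φ) = 4π × 0.00645 × 4.86×10⁻⁴ / (4π×10⁻⁷ × 2.077) = 15.1 A.

I ≈ 15.1 A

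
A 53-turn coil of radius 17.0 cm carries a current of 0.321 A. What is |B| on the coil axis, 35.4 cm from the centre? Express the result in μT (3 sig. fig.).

B ≈ 5.10 μT

For an N-turn flat coil, B = Nμ₀IR²/[2(R²+z²)^(3/2)] with R = 0.17 m, z = 0.354 m.
B = 53 × 9.62×10⁻⁸ T = 5.10×10⁻⁶ T.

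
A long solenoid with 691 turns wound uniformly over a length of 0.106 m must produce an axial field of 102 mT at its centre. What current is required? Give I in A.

Inside a long solenoid B = μ₀nI with n = 6519 m⁻¹, so I = B/(μ₀n).
I = 0.102 / (4π×10⁻⁷ × 6519) = 12.5 A.

I ≈ 12.5 A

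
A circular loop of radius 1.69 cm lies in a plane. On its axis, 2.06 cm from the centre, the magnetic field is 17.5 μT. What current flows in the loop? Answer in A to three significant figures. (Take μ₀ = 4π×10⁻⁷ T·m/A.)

I ≈ 1.84 A

On the axis of a loop, B = μ₀IR²/[2(R²+z²)^(3/2)], so I = 2B(R²+z²)^(3/2)/(μ₀R²).
R² + z² = 0.0002856 + 0.0004244 = 0.00071 m²; raised to 3/2 gives 1.89×10⁻⁵ m³.
I = 2 × 1.75×10⁻⁵ × 1.89×10⁻⁵ / (1.26×10⁻⁶ × 0.0002856) = 1.84 A.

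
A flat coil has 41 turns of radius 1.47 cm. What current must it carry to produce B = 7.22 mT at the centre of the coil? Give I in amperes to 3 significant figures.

For an N-turn coil, B = Nμ₀I/(2R) with R = 0.0147 m, so I = 2RB/(Nμ₀) = 2 × 0.0147 × 7.22×10⁻³ / (41 × 4π×10⁻⁷) = 4.12 A.

I ≈ 4.12 A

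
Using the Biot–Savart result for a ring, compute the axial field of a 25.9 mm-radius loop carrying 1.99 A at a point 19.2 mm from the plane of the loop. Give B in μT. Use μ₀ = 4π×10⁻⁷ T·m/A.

B ≈ 25.0 μT

On the axis of a circular loop, B = μ₀IR² / [2(R²+z²)^(3/2)].
R² + z² = (0.0259)² + (0.0192)² = 0.001039 m², and (R²+z²)^(3/2) = 3.35×10⁻⁵ m³.
B = (4π×10⁻⁷ × 1.99 × 0.0006708) / (2 × 3.35×10⁻⁵) = 2.50×10⁻⁵ T.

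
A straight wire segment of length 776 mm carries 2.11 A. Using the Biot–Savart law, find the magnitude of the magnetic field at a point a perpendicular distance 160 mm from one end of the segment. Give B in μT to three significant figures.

B ≈ 1.29 μT

For a finite straight segment, B = (μ₀I/4πd)(sinθ₁ + sinθ₂), where θ₁, θ₂ are the angles from the perpendicular to each end.
The perpendicular foot is at one end, so the two end-offsets along the wire are 0 and L = 0.776 m.
sinθ₁ = 0/√(0²+0.16²) = 0.0000; sinθ₂ = 0.776/√(0.776²+0.16²) = 0.9794.
B = (4π×10⁻⁷ × 2.11) / (4π × 0.16) × (0.0000 + 0.9794) = 1.29×10⁻⁶ T.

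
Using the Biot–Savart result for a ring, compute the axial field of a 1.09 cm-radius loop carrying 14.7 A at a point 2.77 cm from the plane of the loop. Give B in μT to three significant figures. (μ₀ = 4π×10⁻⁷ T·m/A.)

On the axis of a circular loop, B = μ₀IR² / [2(R²+z²)^(3/2)].
R² + z² = (0.0109)² + (0.0277)² = 0.0008861 m², and (R²+z²)^(3/2) = 2.64×10⁻⁵ m³.
B = (4π×10⁻⁷ × 14.7 × 0.0001188) / (2 × 2.64×10⁻⁵) = 4.16×10⁻⁵ T.

B ≈ 41.6 μT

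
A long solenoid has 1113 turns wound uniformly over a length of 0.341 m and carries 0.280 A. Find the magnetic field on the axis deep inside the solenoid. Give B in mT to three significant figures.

B ≈ 1.15 mT

Inside a long solenoid, B = μ₀nI with n = 3264 turns/m.
B = 4π×10⁻⁷ × 3264 × 0.280 = 1.15×10⁻³ T.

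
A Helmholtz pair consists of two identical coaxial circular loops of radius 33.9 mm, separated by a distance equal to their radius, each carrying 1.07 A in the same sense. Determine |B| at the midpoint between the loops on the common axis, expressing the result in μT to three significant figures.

Each loop contributes B = μ₀IR²/[2(R²+z²)^(3/2)] on the axis, with z measured from that loop.
Loop 1 (z = 0.01695 m): B₁ = 1.42×10⁻⁵ T. Loop 2 (z = 0.01695 m): B₂ = 1.42×10⁻⁵ T.
The fields add: B = B₁ + B₂ = 2.84×10⁻⁵ T.

B ≈ 28.4 μT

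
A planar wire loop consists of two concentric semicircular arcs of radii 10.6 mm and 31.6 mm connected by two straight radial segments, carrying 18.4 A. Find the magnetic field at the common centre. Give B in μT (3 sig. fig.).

B ≈ 362 μT

The radial connectors point toward the centre, so dl × r̂ = 0 and they contribute nothing.
Each semicircle gives μ₀I/(4R): inner arc 5.45×10⁻⁴ T, outer arc 1.83×10⁻⁴ T.
The two arcs carry current in opposite angular senses, so their fields oppose: B = |5.45×10⁻⁴ − 1.83×10⁻⁴| = 3.62×10⁻⁴ T.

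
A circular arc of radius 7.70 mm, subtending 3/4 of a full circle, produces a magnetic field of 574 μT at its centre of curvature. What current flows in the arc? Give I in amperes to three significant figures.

I ≈ 9.38 A

For a circular arc, B = μ₀Iφ/(4πR) with φ in radians; here φ = 4.712 rad.
So I = 4πRB/(μ₀φ) = 4π × 0.0077 × 5.74×10⁻⁴ / (4π×10⁻⁷ × 4.712) = 9.38 A.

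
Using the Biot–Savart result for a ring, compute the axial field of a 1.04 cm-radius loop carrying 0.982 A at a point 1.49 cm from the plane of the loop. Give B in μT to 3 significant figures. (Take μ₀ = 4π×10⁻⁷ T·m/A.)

B ≈ 11.1 μT

On the axis of a circular loop, B = μ₀IR² / [2(R²+z²)^(3/2)].
R² + z² = (0.0104)² + (0.0149)² = 0.0003302 m², and (R²+z²)^(3/2) = 6.00×10⁻⁶ m³.
B = (4π×10⁻⁷ × 0.982 × 0.0001082) / (2 × 6.00×10⁻⁶) = 1.11×10⁻⁵ T.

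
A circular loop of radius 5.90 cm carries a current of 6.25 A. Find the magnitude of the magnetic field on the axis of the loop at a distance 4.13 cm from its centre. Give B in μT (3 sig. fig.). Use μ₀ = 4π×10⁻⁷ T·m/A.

On the axis of a circular loop, B = μ₀IR² / [2(R²+z²)^(3/2)].
R² + z² = (0.059)² + (0.0413)² = 0.005187 m², and (R²+z²)^(3/2) = 3.74×10⁻⁴ m³.
B = (4π×10⁻⁷ × 6.25 × 0.003481) / (2 × 3.74×10⁻⁴) = 3.66×10⁻⁵ T.

B ≈ 36.6 μT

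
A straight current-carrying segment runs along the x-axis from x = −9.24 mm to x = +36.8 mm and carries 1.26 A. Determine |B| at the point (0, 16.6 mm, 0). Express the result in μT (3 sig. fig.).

B ≈ 10.6 μT

For a finite straight segment, B = (μ₀I/4πd)(sinθ₁ + sinθ₂), where θ₁, θ₂ are the angles from the perpendicular to each end.
The perpendicular distance is d = 0.0166 m; the end-offsets along the wire are a = 0.00924 m and b = 0.0368 m.
sinθ₁ = 0.00924/√(0.00924²+0.0166²) = 0.4864; sinθ₂ = 0.0368/√(0.0368²+0.0166²) = 0.9116.
B = (4π×10⁻⁷ × 1.26) / (4π × 0.0166) × (0.4864 + 0.9116) = 1.06×10⁻⁵ T.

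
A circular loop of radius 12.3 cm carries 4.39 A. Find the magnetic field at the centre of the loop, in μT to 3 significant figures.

B ≈ 22.4 μT

At the centre of a circular loop the Biot–Savart law gives B = μ₀I/(2R).
B = (4π×10⁻⁷ × 4.39) / (2 × 0.123) = 2.24×10⁻⁵ T.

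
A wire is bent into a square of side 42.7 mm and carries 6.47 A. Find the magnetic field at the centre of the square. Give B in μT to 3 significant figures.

B ≈ 171 μT

Each side is a finite straight segment at perpendicular distance d = a/(2 tan(π/4)) = 0.02135 m from the centre, with end-angles ±π/4.
One side contributes B₁ = (μ₀I/4πd)·2 sin(π/4) = 4.29×10⁻⁵ T.
All 4 sides add in the same direction: B = 4 × 4.29×10⁻⁵ = 1.71×10⁻⁴ T.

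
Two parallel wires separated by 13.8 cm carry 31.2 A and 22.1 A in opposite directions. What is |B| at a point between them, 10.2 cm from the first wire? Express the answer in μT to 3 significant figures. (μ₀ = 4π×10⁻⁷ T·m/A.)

Each long wire gives B = μ₀I/(2πd). Distances are d₁ = 0.102 m and d₂ = 0.036 m.
B₁ = 6.12×10⁻⁵ T, B₂ = 1.23×10⁻⁴ T.
Between antiparallel currents both contributions point the same way, so they add. B = B₁ + B₂ = 6.12×10⁻⁵ + 1.23×10⁻⁴ = 1.84×10⁻⁴ T.

B ≈ 184 μT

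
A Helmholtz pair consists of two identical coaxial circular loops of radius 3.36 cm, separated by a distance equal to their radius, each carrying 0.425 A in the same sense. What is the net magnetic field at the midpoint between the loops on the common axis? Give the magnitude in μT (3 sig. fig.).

B ≈ 11.4 μT

Each loop contributes B = μ₀IR²/[2(R²+z²)^(3/2)] on the axis, with z measured from that loop.
Loop 1 (z = 0.0168 m): B₁ = 5.69×10⁻⁶ T. Loop 2 (z = 0.0168 m): B₂ = 5.69×10⁻⁶ T.
The fields add: B = B₁ + B₂ = 1.14×10⁻⁵ T.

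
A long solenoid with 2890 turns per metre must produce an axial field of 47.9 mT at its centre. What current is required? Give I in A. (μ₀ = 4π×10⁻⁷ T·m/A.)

Inside a long solenoid B = μ₀nI with n = 2890 m⁻¹, so I = B/(μ₀n).
I = 4.79×10⁻² / (4π×10⁻⁷ × 2890) = 13.2 A.

I ≈ 13.2 A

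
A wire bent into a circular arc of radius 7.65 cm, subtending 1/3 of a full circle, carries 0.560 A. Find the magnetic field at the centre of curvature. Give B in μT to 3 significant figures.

The Biot–Savart field of a circular arc at its centre is B = μ₀Iφ/(4πR), with φ = 2.094 rad.
B = (4π×10⁻⁷ × 0.560 × 2.094) / (4π × 0.0765) = 1.53×10⁻⁶ T.

B ≈ 1.53 μT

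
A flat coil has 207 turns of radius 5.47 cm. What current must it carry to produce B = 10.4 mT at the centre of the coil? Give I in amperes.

For an N-turn coil, B = Nμ₀I/(2R) with R = 0.0547 m, so I = 2RB/(Nμ₀) = 2 × 0.0547 × 1.04×10⁻² / (207 × 4π×10⁻⁷) = 4.37 A.

I ≈ 4.37 A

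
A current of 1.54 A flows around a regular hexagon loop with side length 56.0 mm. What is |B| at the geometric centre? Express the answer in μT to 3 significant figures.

B ≈ 19.1 μT

Each side is a finite straight segment at perpendicular distance d = a/(2 tan(π/6)) = 0.0485 m from the centre, with end-angles ±π/6.
One side contributes B₁ = (μ₀I/4πd)·2 sin(π/6) = 3.18×10⁻⁶ T.
All 6 sides add in the same direction: B = 6 × 3.18×10⁻⁶ = 1.91×10⁻⁵ T.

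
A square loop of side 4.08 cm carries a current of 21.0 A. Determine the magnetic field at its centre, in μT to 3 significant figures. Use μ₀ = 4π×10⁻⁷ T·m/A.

Each side is a finite straight segment at perpendicular distance d = a/(2 tan(π/4)) = 0.0204 m from the centre, with end-angles ±π/4.
One side contributes B₁ = (μ₀I/4πd)·2 sin(π/4) = 1.46×10⁻⁴ T.
All 4 sides add in the same direction: B = 4 × 1.46×10⁻⁴ = 5.82×10⁻⁴ T.

B ≈ 582 μT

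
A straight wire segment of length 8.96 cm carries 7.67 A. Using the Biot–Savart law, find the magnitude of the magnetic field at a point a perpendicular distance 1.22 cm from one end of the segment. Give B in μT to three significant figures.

B ≈ 62.3 μT

For a finite straight segment, B = (μ₀I/4πd)(sinθ₁ + sinθ₂), where θ₁, θ₂ are the angles from the perpendicular to each end.
The perpendicular foot is at one end, so the two end-offsets along the wire are 0 and L = 0.0896 m.
sinθ₁ = 0/√(0²+0.0122²) = 0.0000; sinθ₂ = 0.0896/√(0.0896²+0.0122²) = 0.9909.
B = (4π×10⁻⁷ × 7.67) / (4π × 0.0122) × (0.0000 + 0.9909) = 6.23×10⁻⁵ T.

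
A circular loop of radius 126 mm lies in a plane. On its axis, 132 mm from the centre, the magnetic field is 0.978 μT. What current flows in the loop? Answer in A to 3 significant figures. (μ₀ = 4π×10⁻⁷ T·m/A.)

I ≈ 0.596 A

On the axis of a loop, B = μ₀IR²/[2(R²+z²)^(3/2)], so I = 2B(R²+z²)^(3/2)/(μ₀R²).
R² + z² = 0.01588 + 0.01742 = 0.0333 m²; raised to 3/2 gives 6.08×10⁻³ m³.
I = 2 × 9.78×10⁻⁷ × 6.08×10⁻³ / (1.26×10⁻⁶ × 0.01588) = 0.596 A.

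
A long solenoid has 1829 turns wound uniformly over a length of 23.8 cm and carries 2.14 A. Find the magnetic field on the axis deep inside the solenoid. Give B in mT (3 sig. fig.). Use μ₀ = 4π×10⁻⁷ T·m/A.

B ≈ 20.7 mT

Inside a long solenoid, B = μ₀nI with n = 7685 turns/m.
B = 4π×10⁻⁷ × 7685 × 2.14 = 2.07×10⁻² T.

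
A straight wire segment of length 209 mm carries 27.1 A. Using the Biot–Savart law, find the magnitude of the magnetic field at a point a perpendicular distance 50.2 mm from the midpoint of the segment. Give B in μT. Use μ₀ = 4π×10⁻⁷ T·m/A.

B ≈ 97.3 μT

For a finite straight segment, B = (μ₀I/4πd)(sinθ₁ + sinθ₂), where θ₁, θ₂ are the angles from the perpendicular to each end.
The perpendicular from the point meets the wire at its midpoint, so each end is L/2 = 0.1045 m away along the wire.
sinθ₁ = 0.1045/√(0.1045²+0.0502²) = 0.9014; sinθ₂ = 0.1045/√(0.1045²+0.0502²) = 0.9014.
B = (4π×10⁻⁷ × 27.1) / (4π × 0.0502) × (0.9014 + 0.9014) = 9.73×10⁻⁵ T.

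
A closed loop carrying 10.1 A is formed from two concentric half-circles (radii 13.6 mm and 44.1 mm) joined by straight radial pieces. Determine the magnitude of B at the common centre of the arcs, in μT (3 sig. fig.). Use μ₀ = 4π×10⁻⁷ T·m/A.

The radial connectors point toward the centre, so dl × r̂ = 0 and they contribute nothing.
Each semicircle gives μ₀I/(4R): inner arc 2.33×10⁻⁴ T, outer arc 7.20×10⁻⁵ T.
The two arcs carry current in opposite angular senses, so their fields oppose: B = |2.33×10⁻⁴ − 7.20×10⁻⁵| = 1.61×10⁻⁴ T.

B ≈ 161 μT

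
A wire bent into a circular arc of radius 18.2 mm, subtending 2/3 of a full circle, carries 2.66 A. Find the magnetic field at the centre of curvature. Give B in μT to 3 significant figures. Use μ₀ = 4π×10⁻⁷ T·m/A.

B ≈ 61.2 μT

The Biot–Savart field of a circular arc at its centre is B = μ₀Iφ/(4πR), with φ = 4.189 rad.
B = (4π×10⁻⁷ × 2.66 × 4.189) / (4π × 0.0182) = 6.12×10⁻⁵ T.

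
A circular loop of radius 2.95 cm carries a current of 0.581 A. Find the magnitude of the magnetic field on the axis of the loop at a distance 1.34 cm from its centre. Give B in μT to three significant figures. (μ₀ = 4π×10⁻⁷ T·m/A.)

On the axis of a circular loop, B = μ₀IR² / [2(R²+z²)^(3/2)].
R² + z² = (0.0295)² + (0.0134)² = 0.00105 m², and (R²+z²)^(3/2) = 3.40×10⁻⁵ m³.
B = (4π×10⁻⁷ × 0.581 × 0.0008703) / (2 × 3.40×10⁻⁵) = 9.34×10⁻⁶ T.

B ≈ 9.34 μT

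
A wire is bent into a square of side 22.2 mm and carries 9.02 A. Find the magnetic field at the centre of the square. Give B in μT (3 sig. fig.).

B ≈ 460 μT

Each side is a finite straight segment at perpendicular distance d = a/(2 tan(π/4)) = 0.0111 m from the centre, with end-angles ±π/4.
One side contributes B₁ = (μ₀I/4πd)·2 sin(π/4) = 1.15×10⁻⁴ T.
All 4 sides add in the same direction: B = 4 × 1.15×10⁻⁴ = 4.60×10⁻⁴ T.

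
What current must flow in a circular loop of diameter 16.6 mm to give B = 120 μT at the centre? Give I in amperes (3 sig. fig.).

I ≈ 1.59 A

At the centre of a circular loop B = μ₀I/(2R), so I = 2RB/μ₀.
With R = 0.0083 m, I = 2 × 0.0083 × 1.20×10⁻⁴ / (4π×10⁻⁷) = 1.59 A.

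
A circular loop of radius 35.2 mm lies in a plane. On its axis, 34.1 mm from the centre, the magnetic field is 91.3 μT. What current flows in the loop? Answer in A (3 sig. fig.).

On the axis of a loop, B = μ₀IR²/[2(R²+z²)^(3/2)], so I = 2B(R²+z²)^(3/2)/(μ₀R²).
R² + z² = 0.001239 + 0.001163 = 0.002402 m²; raised to 3/2 gives 1.18×10⁻⁴ m³.
I = 2 × 9.13×10⁻⁵ × 1.18×10⁻⁴ / (1.26×10⁻⁶ × 0.001239) = 13.8 A.

I ≈ 13.8 A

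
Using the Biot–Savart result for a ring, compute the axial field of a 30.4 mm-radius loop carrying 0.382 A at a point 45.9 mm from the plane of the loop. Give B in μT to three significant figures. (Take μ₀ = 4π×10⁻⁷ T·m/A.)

B ≈ 1.33 μT

On the axis of a circular loop, B = μ₀IR² / [2(R²+z²)^(3/2)].
R² + z² = (0.0304)² + (0.0459)² = 0.003031 m², and (R²+z²)^(3/2) = 1.67×10⁻⁴ m³.
B = (4π×10⁻⁷ × 0.382 × 0.0009242) / (2 × 1.67×10⁻⁴) = 1.33×10⁻⁶ T.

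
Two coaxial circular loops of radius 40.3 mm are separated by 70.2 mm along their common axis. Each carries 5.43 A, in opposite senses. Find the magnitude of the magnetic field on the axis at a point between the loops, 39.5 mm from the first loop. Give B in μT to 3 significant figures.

Each loop contributes B = μ₀IR²/[2(R²+z²)^(3/2)] on the axis, with z measured from that loop.
Loop 1 (z = 0.0395 m): B₁ = 3.08×10⁻⁵ T. Loop 2 (z = 0.0307 m): B₂ = 4.26×10⁻⁵ T.
The fields oppose: B = |B₁ − B₂| = 1.18×10⁻⁵ T.

B ≈ 11.8 μT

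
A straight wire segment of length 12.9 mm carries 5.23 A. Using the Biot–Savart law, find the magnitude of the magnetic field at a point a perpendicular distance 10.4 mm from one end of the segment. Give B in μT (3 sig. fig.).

B ≈ 39.1 μT

For a finite straight segment, B = (μ₀I/4πd)(sinθ₁ + sinθ₂), where θ₁, θ₂ are the angles from the perpendicular to each end.
The perpendicular foot is at one end, so the two end-offsets along the wire are 0 and L = 0.0129 m.
sinθ₁ = 0/√(0²+0.0104²) = 0.0000; sinθ₂ = 0.0129/√(0.0129²+0.0104²) = 0.7785.
B = (4π×10⁻⁷ × 5.23) / (4π × 0.0104) × (0.0000 + 0.7785) = 3.91×10⁻⁵ T.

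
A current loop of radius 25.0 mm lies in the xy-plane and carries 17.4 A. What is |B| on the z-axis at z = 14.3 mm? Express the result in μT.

On the axis of a circular loop, B = μ₀IR² / [2(R²+z²)^(3/2)].
R² + z² = (0.025)² + (0.0143)² = 0.0008295 m², and (R²+z²)^(3/2) = 2.39×10⁻⁵ m³.
B = (4π×10⁻⁷ × 17.4 × 0.000625) / (2 × 2.39×10⁻⁵) = 2.86×10⁻⁴ T.

B ≈ 286 μT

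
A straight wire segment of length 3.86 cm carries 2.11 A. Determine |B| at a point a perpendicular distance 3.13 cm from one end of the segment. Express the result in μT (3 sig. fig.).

For a finite straight segment, B = (μ₀I/4πd)(sinθ₁ + sinθ₂), where θ₁, θ₂ are the angles from the perpendicular to each end.
The perpendicular foot is at one end, so the two end-offsets along the wire are 0 and L = 0.0386 m.
sinθ₁ = 0/√(0²+0.0313²) = 0.0000; sinθ₂ = 0.0386/√(0.0386²+0.0313²) = 0.7767.
B = (4π×10⁻⁷ × 2.11) / (4π × 0.0313) × (0.0000 + 0.7767) = 5.24×10⁻⁶ T.

B ≈ 5.24 μT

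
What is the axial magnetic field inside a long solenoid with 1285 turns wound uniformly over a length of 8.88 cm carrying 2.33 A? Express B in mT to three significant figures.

Inside a long solenoid, B = μ₀nI with n = 1.447×10⁴ turns/m.
B = 4π×10⁻⁷ × 1.447×10⁴ × 2.33 = 4.24×10⁻² T.

B ≈ 42.4 mT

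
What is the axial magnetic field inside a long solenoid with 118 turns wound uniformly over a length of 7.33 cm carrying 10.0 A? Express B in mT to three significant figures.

B ≈ 20.2 mT

Inside a long solenoid, B = μ₀nI with n = 1610 turns/m.
B = 4π×10⁻⁷ × 1610 × 10.0 = 2.02×10⁻² T.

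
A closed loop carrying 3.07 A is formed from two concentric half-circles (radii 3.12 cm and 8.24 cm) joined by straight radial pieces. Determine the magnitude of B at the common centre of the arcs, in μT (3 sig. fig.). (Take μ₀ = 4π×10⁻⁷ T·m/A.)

B ≈ 19.2 μT

The radial connectors point toward the centre, so dl × r̂ = 0 and they contribute nothing.
Each semicircle gives μ₀I/(4R): inner arc 3.09×10⁻⁵ T, outer arc 1.17×10⁻⁵ T.
The two arcs carry current in opposite angular senses, so their fields oppose: B = |3.09×10⁻⁵ − 1.17×10⁻⁵| = 1.92×10⁻⁵ T.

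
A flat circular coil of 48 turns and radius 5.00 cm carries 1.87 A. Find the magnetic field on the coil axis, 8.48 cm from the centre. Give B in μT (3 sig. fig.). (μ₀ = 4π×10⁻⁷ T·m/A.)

For an N-turn flat coil, B = Nμ₀IR²/[2(R²+z²)^(3/2)] with R = 0.05 m, z = 0.0848 m.
B = 48 × 3.08×10⁻⁶ T = 1.48×10⁻⁴ T.

B ≈ 148 μT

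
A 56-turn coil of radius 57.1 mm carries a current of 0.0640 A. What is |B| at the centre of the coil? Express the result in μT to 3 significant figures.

B ≈ 39.4 μT

For an N-turn flat coil, B = Nμ₀I/(2R) with R = 0.0571 m.
B = 56 × 7.04×10⁻⁷ T = 3.94×10⁻⁵ T.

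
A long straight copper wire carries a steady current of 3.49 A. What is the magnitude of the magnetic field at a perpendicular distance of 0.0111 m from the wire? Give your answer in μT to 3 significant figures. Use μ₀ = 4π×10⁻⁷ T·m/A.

For an infinitely long straight wire, B = μ₀I/(2πd).
B = (4π×10⁻⁷ × 3.49) / (2π × 0.0111) = 6.29×10⁻⁵ T.

B ≈ 62.9 μT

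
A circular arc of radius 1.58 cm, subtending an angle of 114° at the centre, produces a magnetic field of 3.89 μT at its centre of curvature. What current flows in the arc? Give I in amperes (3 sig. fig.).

I ≈ 0.309 A

For a circular arc, B = μ₀Iφ/(4πR) with φ in radians; here φ = 1.99 rad.
So I = 4πRB/(μ₀φ) = 4π × 0.0158 × 3.89×10⁻⁶ / (4π×10⁻⁷ × 1.99) = 0.309 A.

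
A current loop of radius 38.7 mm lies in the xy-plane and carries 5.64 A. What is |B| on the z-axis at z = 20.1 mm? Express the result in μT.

B ≈ 64.0 μT

On the axis of a circular loop, B = μ₀IR² / [2(R²+z²)^(3/2)].
R² + z² = (0.0387)² + (0.0201)² = 0.001902 m², and (R²+z²)^(3/2) = 8.29×10⁻⁵ m³.
B = (4π×10⁻⁷ × 5.64 × 0.001498) / (2 × 8.29×10⁻⁵) = 6.40×10⁻⁵ T.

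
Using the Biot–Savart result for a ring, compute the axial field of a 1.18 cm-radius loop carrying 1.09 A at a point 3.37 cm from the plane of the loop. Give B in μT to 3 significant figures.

On the axis of a circular loop, B = μ₀IR² / [2(R²+z²)^(3/2)].
R² + z² = (0.0118)² + (0.0337)² = 0.001275 m², and (R²+z²)^(3/2) = 4.55×10⁻⁵ m³.
B = (4π×10⁻⁷ × 1.09 × 0.0001392) / (2 × 4.55×10⁻⁵) = 2.09×10⁻⁶ T.

B ≈ 2.09 μT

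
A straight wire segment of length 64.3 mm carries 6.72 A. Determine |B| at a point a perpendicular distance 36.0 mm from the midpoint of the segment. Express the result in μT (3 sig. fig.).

For a finite straight segment, B = (μ₀I/4πd)(sinθ₁ + sinθ₂), where θ₁, θ₂ are the angles from the perpendicular to each end.
The perpendicular from the point meets the wire at its midpoint, so each end is L/2 = 0.03215 m away along the wire.
sinθ₁ = 0.03215/√(0.03215²+0.036²) = 0.6661; sinθ₂ = 0.03215/√(0.03215²+0.036²) = 0.6661.
B = (4π×10⁻⁷ × 6.72) / (4π × 0.036) × (0.6661 + 0.6661) = 2.49×10⁻⁵ T.

B ≈ 24.9 μT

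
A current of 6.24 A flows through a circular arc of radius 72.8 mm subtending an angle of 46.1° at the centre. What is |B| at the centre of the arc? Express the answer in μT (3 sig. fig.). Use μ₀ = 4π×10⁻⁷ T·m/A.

B ≈ 6.90 μT

The Biot–Savart field of a circular arc at its centre is B = μ₀Iφ/(4πR), with φ = 0.8046 rad.
B = (4π×10⁻⁷ × 6.24 × 0.8046) / (4π × 0.0728) = 6.90×10⁻⁶ T.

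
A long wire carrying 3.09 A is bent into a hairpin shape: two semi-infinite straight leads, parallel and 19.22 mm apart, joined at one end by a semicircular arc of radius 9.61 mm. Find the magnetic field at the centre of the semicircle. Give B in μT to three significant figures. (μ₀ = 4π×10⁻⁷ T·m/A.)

B ≈ 165 μT

The semicircular arc contributes B_arc = μ₀I·π/(4πR) = μ₀I/(4R) = 1.01×10⁻⁴ T.
Each semi-infinite lead is at perpendicular distance R = 0.00961 m from the centre, with the perpendicular foot at its near end, so it contributes μ₀I/(4πR); both point the same way, together 6.43×10⁻⁵ T.
Arc and leads all point the same direction: B = 1.01×10⁻⁴ + 6.43×10⁻⁵ = 1.65×10⁻⁴ T.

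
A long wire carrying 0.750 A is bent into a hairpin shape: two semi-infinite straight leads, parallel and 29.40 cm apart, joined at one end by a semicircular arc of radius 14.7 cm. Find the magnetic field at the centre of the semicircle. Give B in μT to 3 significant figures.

The semicircular arc contributes B_arc = μ₀I·π/(4πR) = μ₀I/(4R) = 1.60×10⁻⁶ T.
Each semi-infinite lead is at perpendicular distance R = 0.147 m from the centre, with the perpendicular foot at its near end, so it contributes μ₀I/(4πR); both point the same way, together 1.02×10⁻⁶ T.
Arc and leads all point the same direction: B = 1.60×10⁻⁶ + 1.02×10⁻⁶ = 2.62×10⁻⁶ T.

B ≈ 2.62 μT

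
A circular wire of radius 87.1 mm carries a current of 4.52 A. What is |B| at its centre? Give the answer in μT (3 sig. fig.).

At the centre of a circular loop the Biot–Savart law gives B = μ₀I/(2R).
B = (4π×10⁻⁷ × 4.52) / (2 × 0.0871) = 3.26×10⁻⁵ T.

B ≈ 32.6 μT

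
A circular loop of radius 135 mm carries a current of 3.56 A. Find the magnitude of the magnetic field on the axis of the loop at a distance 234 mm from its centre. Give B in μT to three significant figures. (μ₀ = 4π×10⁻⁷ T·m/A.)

On the axis of a circular loop, B = μ₀IR² / [2(R²+z²)^(3/2)].
R² + z² = (0.135)² + (0.234)² = 0.07298 m², and (R²+z²)^(3/2) = 1.97×10⁻² m³.
B = (4π×10⁻⁷ × 3.56 × 0.01823) / (2 × 1.97×10⁻²) = 2.07×10⁻⁶ T.

B ≈ 2.07 μT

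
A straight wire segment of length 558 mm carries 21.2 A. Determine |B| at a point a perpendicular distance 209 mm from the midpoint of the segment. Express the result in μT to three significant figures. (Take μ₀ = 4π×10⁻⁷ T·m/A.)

For a finite straight segment, B = (μ₀I/4πd)(sinθ₁ + sinθ₂), where θ₁, θ₂ are the angles from the perpendicular to each end.
The perpendicular from the point meets the wire at its midpoint, so each end is L/2 = 0.279 m away along the wire.
sinθ₁ = 0.279/√(0.279²+0.209²) = 0.8003; sinθ₂ = 0.279/√(0.279²+0.209²) = 0.8003.
B = (4π×10⁻⁷ × 21.2) / (4π × 0.209) × (0.8003 + 0.8003) = 1.62×10⁻⁵ T.

B ≈ 16.2 μT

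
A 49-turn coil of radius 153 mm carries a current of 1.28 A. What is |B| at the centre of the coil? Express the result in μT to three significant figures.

For an N-turn flat coil, B = Nμ₀I/(2R) with R = 0.153 m.
B = 49 × 5.26×10⁻⁶ T = 2.58×10⁻⁴ T.

B ≈ 258 μT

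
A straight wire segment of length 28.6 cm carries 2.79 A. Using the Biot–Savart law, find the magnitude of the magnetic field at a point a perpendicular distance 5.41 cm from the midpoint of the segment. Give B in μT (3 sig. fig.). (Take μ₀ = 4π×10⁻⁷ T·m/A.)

B ≈ 9.65 μT

For a finite straight segment, B = (μ₀I/4πd)(sinθ₁ + sinθ₂), where θ₁, θ₂ are the angles from the perpendicular to each end.
The perpendicular from the point meets the wire at its midpoint, so each end is L/2 = 0.143 m away along the wire.
sinθ₁ = 0.143/√(0.143²+0.0541²) = 0.9353; sinθ₂ = 0.143/√(0.143²+0.0541²) = 0.9353.
B = (4π×10⁻⁷ × 2.79) / (4π × 0.0541) × (0.9353 + 0.9353) = 9.65×10⁻⁶ T.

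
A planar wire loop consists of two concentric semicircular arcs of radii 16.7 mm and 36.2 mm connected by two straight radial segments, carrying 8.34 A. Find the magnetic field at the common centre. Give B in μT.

B ≈ 84.5 μT

The radial connectors point toward the centre, so dl × r̂ = 0 and they contribute nothing.
Each semicircle gives μ₀I/(4R): inner arc 1.57×10⁻⁴ T, outer arc 7.24×10⁻⁵ T.
The two arcs carry current in opposite angular senses, so their fields oppose: B = |1.57×10⁻⁴ − 7.24×10⁻⁵| = 8.45×10⁻⁵ T.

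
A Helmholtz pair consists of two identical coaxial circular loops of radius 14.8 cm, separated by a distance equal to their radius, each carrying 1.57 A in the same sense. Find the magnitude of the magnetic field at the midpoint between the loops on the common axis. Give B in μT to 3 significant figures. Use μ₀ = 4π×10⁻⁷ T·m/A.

B ≈ 9.54 μT

Each loop contributes B = μ₀IR²/[2(R²+z²)^(3/2)] on the axis, with z measured from that loop.
Loop 1 (z = 0.074 m): B₁ = 4.77×10⁻⁶ T. Loop 2 (z = 0.074 m): B₂ = 4.77×10⁻⁶ T.
The fields add: B = B₁ + B₂ = 9.54×10⁻⁶ T.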